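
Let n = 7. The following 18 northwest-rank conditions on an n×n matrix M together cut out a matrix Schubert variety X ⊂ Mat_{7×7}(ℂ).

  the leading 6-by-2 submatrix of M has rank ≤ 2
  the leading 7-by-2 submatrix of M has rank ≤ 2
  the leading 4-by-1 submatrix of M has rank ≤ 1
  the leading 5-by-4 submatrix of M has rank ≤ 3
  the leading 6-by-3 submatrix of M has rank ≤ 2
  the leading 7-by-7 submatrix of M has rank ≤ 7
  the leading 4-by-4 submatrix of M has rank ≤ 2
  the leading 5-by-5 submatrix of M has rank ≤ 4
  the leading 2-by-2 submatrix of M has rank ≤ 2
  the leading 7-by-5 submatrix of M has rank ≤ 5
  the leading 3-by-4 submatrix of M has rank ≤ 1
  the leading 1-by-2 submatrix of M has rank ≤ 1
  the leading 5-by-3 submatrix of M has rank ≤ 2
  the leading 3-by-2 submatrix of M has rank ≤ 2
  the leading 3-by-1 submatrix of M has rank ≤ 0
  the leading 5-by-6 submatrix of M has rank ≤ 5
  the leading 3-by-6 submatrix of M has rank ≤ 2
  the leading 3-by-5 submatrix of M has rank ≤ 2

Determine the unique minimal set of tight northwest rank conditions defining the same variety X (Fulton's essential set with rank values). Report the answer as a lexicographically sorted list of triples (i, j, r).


Computing R[i][j] = min implied NW-rank bound (n=7, 18 conditions):

  0, 1, 1, 1, 1, 1, 1
  0, 1, 1, 1, 2, 2, 2
  0, 1, 1, 1, 2, 2, 3
  1, 2, 2, 2, 3, 3, 4
  1, 2, 2, 3, 4, 4, 5
  1, 2, 2, 3, 4, 5, 6
  1, 2, 3, 4, 5, 6, 7

hence w(1..7) = (2, 5, 7, 1, 4, 6, 3).

D(w) has 10 cells with 4 SE-corners; essential set:

[(3, 1, 0), (3, 4, 1), (3, 6, 2), (6, 3, 2)]


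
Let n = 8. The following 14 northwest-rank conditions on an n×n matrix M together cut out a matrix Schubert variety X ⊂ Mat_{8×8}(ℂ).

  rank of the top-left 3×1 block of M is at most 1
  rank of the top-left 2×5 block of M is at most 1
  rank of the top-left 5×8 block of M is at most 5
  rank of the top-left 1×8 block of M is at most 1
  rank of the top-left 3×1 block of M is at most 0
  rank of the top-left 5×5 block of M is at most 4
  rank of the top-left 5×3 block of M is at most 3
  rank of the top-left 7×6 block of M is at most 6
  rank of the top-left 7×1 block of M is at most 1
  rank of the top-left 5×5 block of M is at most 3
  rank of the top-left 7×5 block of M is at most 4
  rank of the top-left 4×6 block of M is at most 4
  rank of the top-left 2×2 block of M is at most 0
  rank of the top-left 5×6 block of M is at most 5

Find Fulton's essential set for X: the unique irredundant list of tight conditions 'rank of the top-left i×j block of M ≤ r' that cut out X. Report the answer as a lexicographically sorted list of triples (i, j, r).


Computing R[i][j] = min implied NW-rank bound (n=8, 14 conditions):

  R[1]: 0  0  1  1  1  1  1  1
  R[2]: 0  0  1  1  1  2  2  2
  R[3]: 0  1  2  2  2  3  3  3
  R[4]: 1  2  3  3  3  4  4  4
  R[5]: 1  2  3  3  3  4  5  5
  R[6]: 1  2  3  4  4  5  6  6
  R[7]: 1  2  3  4  4  5  6  7
  R[8]: 1  2  3  4  5  6  7  8

giving w = (3, 6, 2, 1, 7, 4, 8, 5) via Δ²R.

D(w) has 10 cells with 5 SE-corners; essential set:

[(2, 2, 0), (2, 5, 1), (3, 1, 0), (5, 5, 3), (7, 5, 4)]


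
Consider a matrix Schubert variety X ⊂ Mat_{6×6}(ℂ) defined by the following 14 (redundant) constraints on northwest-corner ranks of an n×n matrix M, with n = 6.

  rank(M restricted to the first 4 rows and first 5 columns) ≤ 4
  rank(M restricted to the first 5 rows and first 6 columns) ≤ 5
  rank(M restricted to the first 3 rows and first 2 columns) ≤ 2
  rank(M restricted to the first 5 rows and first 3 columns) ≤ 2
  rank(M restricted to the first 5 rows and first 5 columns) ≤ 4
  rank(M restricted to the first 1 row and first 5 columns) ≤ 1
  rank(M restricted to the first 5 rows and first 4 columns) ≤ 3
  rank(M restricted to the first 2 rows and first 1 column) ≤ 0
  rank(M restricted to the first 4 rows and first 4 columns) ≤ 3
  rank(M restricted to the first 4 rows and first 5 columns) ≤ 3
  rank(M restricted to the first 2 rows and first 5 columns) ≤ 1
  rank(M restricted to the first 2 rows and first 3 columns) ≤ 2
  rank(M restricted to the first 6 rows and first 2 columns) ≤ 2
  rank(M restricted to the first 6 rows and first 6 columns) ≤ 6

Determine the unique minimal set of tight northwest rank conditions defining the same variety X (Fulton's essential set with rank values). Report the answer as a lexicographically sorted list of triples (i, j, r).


Computing R[i][j] = min implied NW-rank bound (n=6, 14 conditions):

  row 1: 0 | 1 | 1 | 1 | 1 | 1
  row 2: 0 | 1 | 1 | 1 | 1 | 2
  row 3: 1 | 2 | 2 | 2 | 2 | 3
  row 4: 1 | 2 | 2 | 3 | 3 | 4
  row 5: 1 | 2 | 2 | 3 | 4 | 5
  row 6: 1 | 2 | 3 | 4 | 5 | 6

hence w(1..6) = (2, 6, 1, 4, 5, 3).

ℓ(w)=7; the 3 essential cells (i,j,r):

[(2, 1, 0), (2, 5, 1), (5, 3, 2)]


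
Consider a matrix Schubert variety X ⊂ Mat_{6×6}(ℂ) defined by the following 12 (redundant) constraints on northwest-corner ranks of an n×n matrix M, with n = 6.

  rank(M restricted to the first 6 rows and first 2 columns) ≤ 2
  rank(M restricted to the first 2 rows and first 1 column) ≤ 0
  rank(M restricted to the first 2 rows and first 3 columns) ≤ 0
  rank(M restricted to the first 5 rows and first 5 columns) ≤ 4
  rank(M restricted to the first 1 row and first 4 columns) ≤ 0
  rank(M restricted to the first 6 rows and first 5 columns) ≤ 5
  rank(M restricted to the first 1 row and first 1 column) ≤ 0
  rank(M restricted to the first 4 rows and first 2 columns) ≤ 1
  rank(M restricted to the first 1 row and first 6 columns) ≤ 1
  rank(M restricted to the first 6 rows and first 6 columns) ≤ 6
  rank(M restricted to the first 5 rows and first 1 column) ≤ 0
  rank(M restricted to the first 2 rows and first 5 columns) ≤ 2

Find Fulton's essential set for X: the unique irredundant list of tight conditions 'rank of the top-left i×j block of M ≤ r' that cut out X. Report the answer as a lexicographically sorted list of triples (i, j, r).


Computing R[i][j] = min implied NW-rank bound (n=6, 12 conditions):

  row 1: 0 0 0 0 1 1
  row 2: 0 0 0 1 2 2
  row 3: 0 1 1 2 3 3
  row 4: 0 1 2 3 4 4
  row 5: 0 1 2 3 4 5
  row 6: 1 2 3 4 5 6

giving w = (5, 4, 2, 3, 6, 1) via Δ²R.

3 SE-corners of the 10-cell Rothe diagram give Ess(w):

[(1, 4, 0), (2, 3, 0), (5, 1, 0)]


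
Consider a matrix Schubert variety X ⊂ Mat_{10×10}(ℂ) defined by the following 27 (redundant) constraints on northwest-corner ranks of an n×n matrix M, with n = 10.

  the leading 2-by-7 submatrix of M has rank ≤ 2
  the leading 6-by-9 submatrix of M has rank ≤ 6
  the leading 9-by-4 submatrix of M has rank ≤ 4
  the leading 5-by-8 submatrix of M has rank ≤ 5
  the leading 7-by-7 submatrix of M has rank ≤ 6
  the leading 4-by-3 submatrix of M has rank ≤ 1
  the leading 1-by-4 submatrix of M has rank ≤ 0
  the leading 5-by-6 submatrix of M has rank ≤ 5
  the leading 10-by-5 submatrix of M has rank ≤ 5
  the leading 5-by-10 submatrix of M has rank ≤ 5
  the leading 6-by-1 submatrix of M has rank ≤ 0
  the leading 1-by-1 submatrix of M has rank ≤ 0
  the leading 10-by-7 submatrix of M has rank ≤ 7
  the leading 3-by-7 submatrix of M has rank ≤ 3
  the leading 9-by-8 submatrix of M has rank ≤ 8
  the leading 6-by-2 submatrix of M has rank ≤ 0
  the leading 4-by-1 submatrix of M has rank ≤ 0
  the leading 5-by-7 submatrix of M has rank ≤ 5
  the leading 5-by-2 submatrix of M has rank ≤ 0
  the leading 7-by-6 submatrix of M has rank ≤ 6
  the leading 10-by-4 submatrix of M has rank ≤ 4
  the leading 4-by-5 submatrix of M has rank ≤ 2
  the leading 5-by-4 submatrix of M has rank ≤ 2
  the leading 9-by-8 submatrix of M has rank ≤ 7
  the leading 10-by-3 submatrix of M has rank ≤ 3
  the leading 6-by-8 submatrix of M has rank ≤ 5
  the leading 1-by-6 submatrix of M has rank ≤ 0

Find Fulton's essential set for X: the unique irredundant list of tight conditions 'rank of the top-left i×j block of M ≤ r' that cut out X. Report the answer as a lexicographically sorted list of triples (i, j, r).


Rank table r_w(10×10) implied by the 27 constraints:

  0  0  0  0  0  0  1  1  1  1
  0  0  1  1  1  1  2  2  2  2
  0  0  1  2  2  2  3  3  3  3
  0  0  1  2  2  3  4  4  4  4
  0  0  1  2  3  4  5  5  5  5
  0  0  1  2  3  4  5  5  6  6
  1  1  2  3  4  5  6  6  7  7
  1  2  3  4  5  6  7  7  8  8
  1  2  3  4  5  6  7  7  8  9
  1  2  3  4  5  6  7  8  9  10

the unique w with this rank table is (7, 3, 4, 6, 5, 9, 1, 2, 10, 8).

Rothe diagram D(w) (19 cells), 5 SE-corners (essential conditions):

[(1, 6, 0), (4, 5, 2), (6, 2, 0), (6, 8, 5), (9, 8, 7)]


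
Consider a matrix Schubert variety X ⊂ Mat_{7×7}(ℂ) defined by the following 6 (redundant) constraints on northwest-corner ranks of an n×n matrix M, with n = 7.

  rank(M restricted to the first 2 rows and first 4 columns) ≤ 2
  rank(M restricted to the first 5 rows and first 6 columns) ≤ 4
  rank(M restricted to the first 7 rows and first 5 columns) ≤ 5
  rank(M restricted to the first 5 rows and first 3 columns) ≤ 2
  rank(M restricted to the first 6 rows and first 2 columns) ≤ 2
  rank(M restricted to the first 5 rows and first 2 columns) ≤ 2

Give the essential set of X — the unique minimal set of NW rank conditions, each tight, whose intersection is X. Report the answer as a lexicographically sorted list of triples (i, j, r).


Propagating the 6 rank bounds to every northwest block:

  row 1: 1 | 1 | 1 | 1 | 1 | 1 | 1
  row 2: 1 | 2 | 2 | 2 | 2 | 2 | 2
  row 3: 1 | 2 | 2 | 3 | 3 | 3 | 3
  row 4: 1 | 2 | 2 | 3 | 4 | 4 | 4
  row 5: 1 | 2 | 2 | 3 | 4 | 4 | 5
  row 6: 1 | 2 | 3 | 4 | 5 | 5 | 6
  row 7: 1 | 2 | 3 | 4 | 5 | 6 | 7

so w = (1, 2, 4, 5, 7, 3, 6).

|D(w)|=4, |Ess(w)|=2:

[(5, 3, 2), (5, 6, 4)]


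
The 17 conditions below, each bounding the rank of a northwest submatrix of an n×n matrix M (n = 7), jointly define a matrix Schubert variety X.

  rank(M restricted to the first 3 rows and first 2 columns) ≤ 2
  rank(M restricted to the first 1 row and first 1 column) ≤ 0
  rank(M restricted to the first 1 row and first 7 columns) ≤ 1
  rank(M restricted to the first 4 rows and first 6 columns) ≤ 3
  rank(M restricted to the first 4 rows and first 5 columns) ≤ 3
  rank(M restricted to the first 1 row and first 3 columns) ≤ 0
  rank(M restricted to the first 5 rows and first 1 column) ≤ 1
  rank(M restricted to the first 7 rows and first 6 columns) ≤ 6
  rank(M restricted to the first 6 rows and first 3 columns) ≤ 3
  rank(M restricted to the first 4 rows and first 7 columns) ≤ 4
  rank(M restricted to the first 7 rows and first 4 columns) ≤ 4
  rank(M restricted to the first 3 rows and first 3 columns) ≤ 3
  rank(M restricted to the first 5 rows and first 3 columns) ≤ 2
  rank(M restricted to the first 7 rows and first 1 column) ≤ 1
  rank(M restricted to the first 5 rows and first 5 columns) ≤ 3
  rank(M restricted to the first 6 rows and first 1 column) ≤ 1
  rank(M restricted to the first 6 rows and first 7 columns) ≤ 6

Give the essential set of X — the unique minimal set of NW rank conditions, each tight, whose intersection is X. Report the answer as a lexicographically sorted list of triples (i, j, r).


The tightest implied rank at each (i,j), from the 17 conditions:

  R[1]: 0 | 0 | 0 | 1 | 1 | 1 | 1
  R[2]: 1 | 1 | 1 | 2 | 2 | 2 | 2
  R[3]: 1 | 2 | 2 | 3 | 3 | 3 | 3
  R[4]: 1 | 2 | 2 | 3 | 3 | 3 | 4
  R[5]: 1 | 2 | 2 | 3 | 3 | 4 | 5
  R[6]: 1 | 2 | 3 | 4 | 4 | 5 | 6
  R[7]: 1 | 2 | 3 | 4 | 5 | 6 | 7

so w = (4, 1, 2, 7, 6, 3, 5).

|D(w)|=8, |Ess(w)|=4:

[(1, 3, 0), (4, 6, 3), (5, 3, 2), (5, 5, 3)]


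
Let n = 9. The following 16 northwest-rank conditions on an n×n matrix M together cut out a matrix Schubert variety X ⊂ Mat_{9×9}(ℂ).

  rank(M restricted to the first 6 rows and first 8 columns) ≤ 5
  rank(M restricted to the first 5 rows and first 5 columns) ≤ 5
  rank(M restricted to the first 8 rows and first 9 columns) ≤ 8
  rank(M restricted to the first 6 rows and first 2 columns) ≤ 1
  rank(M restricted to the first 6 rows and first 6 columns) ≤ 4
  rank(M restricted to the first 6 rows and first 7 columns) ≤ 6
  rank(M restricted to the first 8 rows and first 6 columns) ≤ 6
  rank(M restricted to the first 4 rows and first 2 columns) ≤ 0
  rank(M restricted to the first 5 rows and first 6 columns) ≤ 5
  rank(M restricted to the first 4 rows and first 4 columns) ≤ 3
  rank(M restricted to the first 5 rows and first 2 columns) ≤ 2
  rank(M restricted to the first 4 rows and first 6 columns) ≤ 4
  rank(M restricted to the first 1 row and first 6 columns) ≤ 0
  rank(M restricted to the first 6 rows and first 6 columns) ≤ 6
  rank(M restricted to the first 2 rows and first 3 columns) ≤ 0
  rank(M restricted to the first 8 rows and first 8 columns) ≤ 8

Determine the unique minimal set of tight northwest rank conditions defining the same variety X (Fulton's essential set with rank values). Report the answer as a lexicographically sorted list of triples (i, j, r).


Rank table r_w(9×9) implied by the 16 constraints:

  i=1: 0, 0, 0, 0, 0, 0, 1, 1, 1
  i=2: 0, 0, 0, 1, 1, 1, 2, 2, 2
  i=3: 0, 0, 1, 2, 2, 2, 3, 3, 3
  i=4: 0, 0, 1, 2, 3, 3, 4, 4, 4
  i=5: 1, 1, 2, 3, 4, 4, 5, 5, 5
  i=6: 1, 1, 2, 3, 4, 4, 5, 5, 6
  i=7: 1, 2, 3, 4, 5, 5, 6, 6, 7
  i=8: 1, 2, 3, 4, 5, 6, 7, 7, 8
  i=9: 1, 2, 3, 4, 5, 6, 7, 8, 9

second differences of R give the permutation w = (7, 4, 3, 5, 1, 9, 2, 6, 8).

ℓ(w)=16; the 6 essential cells (i,j,r):

[(1, 6, 0), (2, 3, 0), (4, 2, 0), (6, 2, 1), (6, 6, 4), (6, 8, 5)]


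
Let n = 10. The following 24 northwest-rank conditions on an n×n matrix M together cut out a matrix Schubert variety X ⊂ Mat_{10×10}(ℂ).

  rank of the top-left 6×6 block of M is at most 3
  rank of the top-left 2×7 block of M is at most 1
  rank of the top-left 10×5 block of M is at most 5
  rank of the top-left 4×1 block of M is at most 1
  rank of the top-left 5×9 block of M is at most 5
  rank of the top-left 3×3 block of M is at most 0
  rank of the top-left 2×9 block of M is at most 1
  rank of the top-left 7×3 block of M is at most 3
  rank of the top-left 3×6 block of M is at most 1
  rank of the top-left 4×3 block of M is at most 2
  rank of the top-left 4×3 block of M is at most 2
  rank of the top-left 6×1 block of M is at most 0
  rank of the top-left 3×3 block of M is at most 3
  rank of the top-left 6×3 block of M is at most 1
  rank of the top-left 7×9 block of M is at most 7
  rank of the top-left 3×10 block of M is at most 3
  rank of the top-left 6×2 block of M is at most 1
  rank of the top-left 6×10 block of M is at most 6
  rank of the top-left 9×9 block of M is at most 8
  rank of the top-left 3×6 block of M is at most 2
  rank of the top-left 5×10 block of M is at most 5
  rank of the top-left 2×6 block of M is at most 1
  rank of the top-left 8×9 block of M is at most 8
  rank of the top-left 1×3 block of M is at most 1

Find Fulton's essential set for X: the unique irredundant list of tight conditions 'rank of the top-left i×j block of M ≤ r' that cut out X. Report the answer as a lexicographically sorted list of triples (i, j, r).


The tightest implied rank at each (i,j), from the 24 conditions:

  0 | 0 | 0 | 1 | 1 | 1 | 1 | 1 | 1 | 1
  0 | 0 | 0 | 1 | 1 | 1 | 1 | 1 | 1 | 2
  0 | 0 | 0 | 1 | 1 | 1 | 2 | 2 | 2 | 3
  0 | 1 | 1 | 2 | 2 | 2 | 3 | 3 | 3 | 4
  0 | 1 | 1 | 2 | 3 | 3 | 4 | 4 | 4 | 5
  0 | 1 | 1 | 2 | 3 | 3 | 4 | 5 | 5 | 6
  1 | 2 | 2 | 3 | 4 | 4 | 5 | 6 | 6 | 7
  1 | 2 | 3 | 4 | 5 | 5 | 6 | 7 | 7 | 8
  1 | 2 | 3 | 4 | 5 | 6 | 7 | 8 | 8 | 9
  1 | 2 | 3 | 4 | 5 | 6 | 7 | 8 | 9 | 10

so w = (4, 10, 7, 2, 5, 8, 1, 3, 6, 9).

D(w) has 22 cells with 6 SE-corners; essential set:

[(2, 9, 1), (3, 3, 0), (3, 6, 1), (6, 1, 0), (6, 3, 1), (6, 6, 3)]


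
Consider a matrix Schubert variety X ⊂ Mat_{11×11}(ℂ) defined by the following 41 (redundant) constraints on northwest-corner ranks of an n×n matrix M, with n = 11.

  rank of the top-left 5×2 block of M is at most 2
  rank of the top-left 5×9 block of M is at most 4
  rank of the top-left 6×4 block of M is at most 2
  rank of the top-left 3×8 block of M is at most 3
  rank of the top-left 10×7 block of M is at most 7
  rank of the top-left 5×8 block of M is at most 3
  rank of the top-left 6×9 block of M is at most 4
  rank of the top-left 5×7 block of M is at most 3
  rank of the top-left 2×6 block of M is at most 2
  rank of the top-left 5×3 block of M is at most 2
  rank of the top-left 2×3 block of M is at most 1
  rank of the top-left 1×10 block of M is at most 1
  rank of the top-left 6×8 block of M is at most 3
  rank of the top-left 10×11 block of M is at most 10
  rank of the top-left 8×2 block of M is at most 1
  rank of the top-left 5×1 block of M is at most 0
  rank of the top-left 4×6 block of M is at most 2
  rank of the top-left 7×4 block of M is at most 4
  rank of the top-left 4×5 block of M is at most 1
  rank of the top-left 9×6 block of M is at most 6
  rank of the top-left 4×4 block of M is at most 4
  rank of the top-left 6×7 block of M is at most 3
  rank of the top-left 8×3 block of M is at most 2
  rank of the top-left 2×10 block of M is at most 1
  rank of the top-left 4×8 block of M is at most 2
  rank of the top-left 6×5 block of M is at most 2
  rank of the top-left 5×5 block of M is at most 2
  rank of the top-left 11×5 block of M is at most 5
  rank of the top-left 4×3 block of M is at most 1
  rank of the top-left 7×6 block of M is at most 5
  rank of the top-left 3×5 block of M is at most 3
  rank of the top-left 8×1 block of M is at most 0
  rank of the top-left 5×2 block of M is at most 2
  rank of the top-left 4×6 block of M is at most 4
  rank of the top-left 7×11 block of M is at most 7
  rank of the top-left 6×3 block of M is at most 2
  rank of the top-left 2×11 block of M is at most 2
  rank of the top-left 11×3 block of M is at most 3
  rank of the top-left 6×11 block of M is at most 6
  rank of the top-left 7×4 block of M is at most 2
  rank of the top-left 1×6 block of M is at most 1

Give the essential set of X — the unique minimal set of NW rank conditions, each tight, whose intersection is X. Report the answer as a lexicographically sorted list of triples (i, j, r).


Recovering R(i,j) via the rank-extension bound from the 41 conditions:

  R[1]: 0, 1, 1, 1, 1, 1, 1, 1, 1, 1, 1
  R[2]: 0, 1, 1, 1, 1, 1, 1, 1, 1, 1, 2
  R[3]: 0, 1, 1, 1, 1, 2, 2, 2, 2, 2, 3
  R[4]: 0, 1, 1, 1, 1, 2, 2, 2, 3, 3, 4
  R[5]: 0, 1, 2, 2, 2, 3, 3, 3, 4, 4, 5
  R[6]: 0, 1, 2, 2, 2, 3, 3, 3, 4, 5, 6
  R[7]: 0, 1, 2, 2, 3, 4, 4, 4, 5, 6, 7
  R[8]: 0, 1, 2, 3, 4, 5, 5, 5, 6, 7, 8
  R[9]: 1, 2, 3, 4, 5, 6, 6, 6, 7, 8, 9
  R[10]: 1, 2, 3, 4, 5, 6, 7, 7, 8, 9, 10
  R[11]: 1, 2, 3, 4, 5, 6, 7, 8, 9, 10, 11

the unique w with this rank table is (2, 11, 6, 9, 3, 10, 5, 4, 1, 7, 8).

Fulton essential set (7 of the 29 Rothe cells):

[(2, 10, 1), (4, 5, 1), (4, 8, 2), (6, 5, 2), (6, 8, 3), (7, 4, 2), (8, 1, 0)]


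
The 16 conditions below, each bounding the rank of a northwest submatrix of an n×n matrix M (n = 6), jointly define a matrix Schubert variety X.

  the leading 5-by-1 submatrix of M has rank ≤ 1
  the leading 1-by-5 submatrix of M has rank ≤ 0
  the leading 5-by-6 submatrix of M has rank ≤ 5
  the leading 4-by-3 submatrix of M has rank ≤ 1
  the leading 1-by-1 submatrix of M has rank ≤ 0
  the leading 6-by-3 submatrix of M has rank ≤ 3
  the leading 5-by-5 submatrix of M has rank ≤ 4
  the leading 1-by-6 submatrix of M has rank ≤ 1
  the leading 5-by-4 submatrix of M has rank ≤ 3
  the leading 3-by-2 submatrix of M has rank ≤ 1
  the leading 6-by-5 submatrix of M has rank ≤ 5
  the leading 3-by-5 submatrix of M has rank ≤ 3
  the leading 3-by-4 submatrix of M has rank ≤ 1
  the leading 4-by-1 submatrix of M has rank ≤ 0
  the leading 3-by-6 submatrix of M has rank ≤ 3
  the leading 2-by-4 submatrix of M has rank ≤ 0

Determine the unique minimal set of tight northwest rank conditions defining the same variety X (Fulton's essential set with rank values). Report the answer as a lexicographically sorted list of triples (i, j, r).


Propagating the 16 rank bounds to every northwest block:

  row 1: 0  0  0  0  0  1
  row 2: 0  0  0  0  1  2
  row 3: 0  1  1  1  2  3
  row 4: 0  1  1  2  3  4
  row 5: 1  2  2  3  4  5
  row 6: 1  2  3  4  5  6

hence w(1..6) = (6, 5, 2, 4, 1, 3).

ℓ(w)=12; the 4 essential cells (i,j,r):

[(1, 5, 0), (2, 4, 0), (4, 1, 0), (4, 3, 1)]


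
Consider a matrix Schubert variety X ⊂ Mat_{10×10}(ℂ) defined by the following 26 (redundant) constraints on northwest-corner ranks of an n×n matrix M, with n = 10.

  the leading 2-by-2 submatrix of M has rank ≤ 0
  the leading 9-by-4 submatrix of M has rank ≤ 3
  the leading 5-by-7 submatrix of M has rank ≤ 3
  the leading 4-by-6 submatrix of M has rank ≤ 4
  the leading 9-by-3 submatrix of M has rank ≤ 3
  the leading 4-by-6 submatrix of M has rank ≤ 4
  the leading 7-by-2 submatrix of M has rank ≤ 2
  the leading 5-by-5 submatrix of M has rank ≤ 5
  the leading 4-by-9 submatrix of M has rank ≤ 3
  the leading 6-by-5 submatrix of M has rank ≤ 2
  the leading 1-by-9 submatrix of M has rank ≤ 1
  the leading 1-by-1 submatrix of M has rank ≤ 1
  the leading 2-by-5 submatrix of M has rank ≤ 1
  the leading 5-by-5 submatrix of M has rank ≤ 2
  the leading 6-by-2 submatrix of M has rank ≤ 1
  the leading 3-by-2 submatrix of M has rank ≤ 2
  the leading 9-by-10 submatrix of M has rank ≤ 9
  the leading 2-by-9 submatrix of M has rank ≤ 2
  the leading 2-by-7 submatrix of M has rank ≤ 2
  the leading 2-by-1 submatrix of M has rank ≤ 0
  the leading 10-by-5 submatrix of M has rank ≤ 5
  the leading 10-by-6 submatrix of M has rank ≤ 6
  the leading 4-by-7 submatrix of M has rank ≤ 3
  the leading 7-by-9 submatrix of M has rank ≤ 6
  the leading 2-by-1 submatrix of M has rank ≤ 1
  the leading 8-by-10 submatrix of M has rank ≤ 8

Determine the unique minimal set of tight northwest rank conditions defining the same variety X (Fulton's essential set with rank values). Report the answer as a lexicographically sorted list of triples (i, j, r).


Propagating the 26 rank bounds to every northwest block:

  0 | 0 | 1 | 1 | 1 | 1 | 1 | 1 | 1 | 1
  0 | 0 | 1 | 1 | 1 | 2 | 2 | 2 | 2 | 2
  1 | 1 | 2 | 2 | 2 | 3 | 3 | 3 | 3 | 3
  1 | 1 | 2 | 2 | 2 | 3 | 3 | 3 | 3 | 4
  1 | 1 | 2 | 2 | 2 | 3 | 3 | 4 | 4 | 5
  1 | 1 | 2 | 2 | 2 | 3 | 4 | 5 | 5 | 6
  1 | 2 | 3 | 3 | 3 | 4 | 5 | 6 | 6 | 7
  1 | 2 | 3 | 3 | 4 | 5 | 6 | 7 | 7 | 8
  1 | 2 | 3 | 3 | 4 | 5 | 6 | 7 | 8 | 9
  1 | 2 | 3 | 4 | 5 | 6 | 7 | 8 | 9 | 10

second differences of R give the permutation w = (3, 6, 1, 10, 8, 7, 2, 5, 9, 4).

|D(w)|=21, |Ess(w)|=7:

[(2, 2, 0), (2, 5, 1), (4, 9, 3), (5, 7, 3), (6, 2, 1), (6, 5, 2), (9, 4, 3)]


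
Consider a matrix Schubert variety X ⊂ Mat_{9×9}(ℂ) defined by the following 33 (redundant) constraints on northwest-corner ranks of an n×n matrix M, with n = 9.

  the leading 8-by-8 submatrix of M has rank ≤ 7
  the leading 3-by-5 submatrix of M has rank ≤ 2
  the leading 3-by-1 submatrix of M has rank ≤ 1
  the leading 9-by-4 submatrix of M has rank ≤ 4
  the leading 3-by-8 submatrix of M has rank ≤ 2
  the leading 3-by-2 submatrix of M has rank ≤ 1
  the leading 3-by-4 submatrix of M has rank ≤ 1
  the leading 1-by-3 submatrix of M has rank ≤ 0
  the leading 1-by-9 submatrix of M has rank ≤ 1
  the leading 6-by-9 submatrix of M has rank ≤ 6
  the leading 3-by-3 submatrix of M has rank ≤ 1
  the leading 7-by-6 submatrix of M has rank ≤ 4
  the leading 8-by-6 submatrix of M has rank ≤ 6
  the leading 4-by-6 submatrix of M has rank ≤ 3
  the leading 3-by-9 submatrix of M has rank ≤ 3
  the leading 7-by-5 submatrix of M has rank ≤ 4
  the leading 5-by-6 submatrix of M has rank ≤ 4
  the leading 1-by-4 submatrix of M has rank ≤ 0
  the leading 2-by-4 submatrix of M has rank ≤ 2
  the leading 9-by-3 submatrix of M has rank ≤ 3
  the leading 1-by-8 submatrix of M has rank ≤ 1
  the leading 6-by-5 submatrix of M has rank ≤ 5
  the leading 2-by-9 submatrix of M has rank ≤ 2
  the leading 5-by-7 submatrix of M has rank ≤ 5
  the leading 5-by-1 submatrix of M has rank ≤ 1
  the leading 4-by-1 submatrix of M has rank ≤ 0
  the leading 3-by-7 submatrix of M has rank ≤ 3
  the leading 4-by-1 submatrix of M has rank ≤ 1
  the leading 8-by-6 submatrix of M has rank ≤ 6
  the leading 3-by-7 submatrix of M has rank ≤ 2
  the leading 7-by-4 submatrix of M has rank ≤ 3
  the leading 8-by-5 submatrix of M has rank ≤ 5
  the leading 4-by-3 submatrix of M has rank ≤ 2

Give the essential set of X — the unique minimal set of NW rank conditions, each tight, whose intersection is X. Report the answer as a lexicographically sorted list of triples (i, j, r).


Computing R[i][j] = min implied NW-rank bound (n=9, 33 conditions):

  row 1: 0 | 0 | 0 | 0 | 1 | 1 | 1 | 1 | 1
  row 2: 0 | 1 | 1 | 1 | 2 | 2 | 2 | 2 | 2
  row 3: 0 | 1 | 1 | 1 | 2 | 2 | 2 | 2 | 3
  row 4: 0 | 1 | 2 | 2 | 3 | 3 | 3 | 3 | 4
  row 5: 1 | 2 | 3 | 3 | 4 | 4 | 4 | 4 | 5
  row 6: 1 | 2 | 3 | 3 | 4 | 4 | 5 | 5 | 6
  row 7: 1 | 2 | 3 | 3 | 4 | 4 | 5 | 6 | 7
  row 8: 1 | 2 | 3 | 4 | 5 | 5 | 6 | 7 | 8
  row 9: 1 | 2 | 3 | 4 | 5 | 6 | 7 | 8 | 9

second differences of R give the permutation w = (5, 2, 9, 3, 1, 7, 8, 4, 6).

|D(w)|=16, |Ess(w)|=6:

[(1, 4, 0), (3, 4, 1), (3, 8, 2), (4, 1, 0), (7, 4, 3), (7, 6, 4)]


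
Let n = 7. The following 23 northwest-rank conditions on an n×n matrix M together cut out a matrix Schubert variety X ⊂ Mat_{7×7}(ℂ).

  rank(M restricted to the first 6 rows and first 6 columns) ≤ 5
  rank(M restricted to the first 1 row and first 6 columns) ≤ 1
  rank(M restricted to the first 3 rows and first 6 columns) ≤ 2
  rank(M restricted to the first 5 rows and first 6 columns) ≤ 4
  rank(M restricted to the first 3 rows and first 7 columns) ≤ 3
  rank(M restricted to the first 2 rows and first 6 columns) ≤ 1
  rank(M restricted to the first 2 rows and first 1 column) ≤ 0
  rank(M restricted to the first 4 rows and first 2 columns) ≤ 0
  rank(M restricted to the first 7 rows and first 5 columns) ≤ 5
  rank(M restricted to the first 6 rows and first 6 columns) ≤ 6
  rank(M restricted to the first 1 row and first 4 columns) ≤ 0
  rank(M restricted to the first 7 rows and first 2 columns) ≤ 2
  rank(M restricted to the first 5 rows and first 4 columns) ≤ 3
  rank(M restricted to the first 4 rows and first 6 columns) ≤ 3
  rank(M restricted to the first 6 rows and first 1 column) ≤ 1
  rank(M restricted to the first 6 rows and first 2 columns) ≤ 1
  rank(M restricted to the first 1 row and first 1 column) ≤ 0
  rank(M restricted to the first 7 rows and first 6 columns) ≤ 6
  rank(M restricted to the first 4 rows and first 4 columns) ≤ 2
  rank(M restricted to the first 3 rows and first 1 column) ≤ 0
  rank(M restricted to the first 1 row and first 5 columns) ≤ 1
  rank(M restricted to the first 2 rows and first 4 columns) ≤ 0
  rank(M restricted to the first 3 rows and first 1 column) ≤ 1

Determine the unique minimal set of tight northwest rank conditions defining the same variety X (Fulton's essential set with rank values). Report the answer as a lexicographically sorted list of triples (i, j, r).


Reconstructing r_w from the 23 given conditions:

  row 1: 0 | 0 | 0 | 0 | 1 | 1 | 1
  row 2: 0 | 0 | 0 | 0 | 1 | 1 | 2
  row 3: 0 | 0 | 1 | 1 | 2 | 2 | 3
  row 4: 0 | 0 | 1 | 2 | 3 | 3 | 4
  row 5: 1 | 1 | 2 | 3 | 4 | 4 | 5
  row 6: 1 | 1 | 2 | 3 | 4 | 5 | 6
  row 7: 1 | 2 | 3 | 4 | 5 | 6 | 7

the unique w with this rank table is (5, 7, 3, 4, 1, 6, 2).

Fulton essential set (4 of the 14 Rothe cells):

[(2, 4, 0), (2, 6, 1), (4, 2, 0), (6, 2, 1)]


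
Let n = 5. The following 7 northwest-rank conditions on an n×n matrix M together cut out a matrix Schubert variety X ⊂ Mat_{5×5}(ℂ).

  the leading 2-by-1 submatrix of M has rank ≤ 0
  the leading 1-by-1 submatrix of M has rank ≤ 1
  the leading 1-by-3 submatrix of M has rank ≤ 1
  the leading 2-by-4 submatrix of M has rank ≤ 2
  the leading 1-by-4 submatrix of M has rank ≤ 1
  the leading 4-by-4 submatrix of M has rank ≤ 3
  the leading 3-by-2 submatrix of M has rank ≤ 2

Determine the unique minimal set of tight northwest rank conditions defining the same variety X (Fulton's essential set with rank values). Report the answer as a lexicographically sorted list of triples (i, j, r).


Computing R[i][j] = min implied NW-rank bound (n=5, 7 conditions):

  0 1 1 1 1
  0 1 2 2 2
  1 2 3 3 3
  1 2 3 3 4
  1 2 3 4 5

the unique w with this rank table is (2, 3, 1, 5, 4).

Rothe diagram D(w) (3 cells), 2 SE-corners (essential conditions):

[(2, 1, 0), (4, 4, 3)]


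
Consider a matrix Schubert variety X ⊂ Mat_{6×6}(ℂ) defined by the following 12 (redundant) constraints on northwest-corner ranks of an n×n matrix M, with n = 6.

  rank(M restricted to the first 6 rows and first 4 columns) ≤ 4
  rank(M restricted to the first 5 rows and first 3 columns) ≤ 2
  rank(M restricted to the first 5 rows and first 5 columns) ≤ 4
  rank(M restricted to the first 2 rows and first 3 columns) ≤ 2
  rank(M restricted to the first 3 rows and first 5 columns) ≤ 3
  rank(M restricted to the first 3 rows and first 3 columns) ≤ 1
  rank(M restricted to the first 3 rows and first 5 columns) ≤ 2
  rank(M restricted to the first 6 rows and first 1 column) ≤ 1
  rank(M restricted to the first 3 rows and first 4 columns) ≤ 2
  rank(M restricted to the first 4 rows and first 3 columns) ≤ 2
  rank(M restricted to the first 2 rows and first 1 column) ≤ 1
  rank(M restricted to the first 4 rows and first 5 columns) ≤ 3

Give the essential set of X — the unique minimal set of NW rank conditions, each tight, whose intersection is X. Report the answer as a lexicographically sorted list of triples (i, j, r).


Computing R[i][j] = min implied NW-rank bound (n=6, 12 conditions):

  i=1: 1  1  1  1  1  1
  i=2: 1  1  1  2  2  2
  i=3: 1  1  1  2  2  3
  i=4: 1  2  2  3  3  4
  i=5: 1  2  2  3  4  5
  i=6: 1  2  3  4  5  6

so w = (1, 4, 6, 2, 5, 3).

Rothe diagram D(w) (6 cells), 3 SE-corners (essential conditions):

[(3, 3, 1), (3, 5, 2), (5, 3, 2)]


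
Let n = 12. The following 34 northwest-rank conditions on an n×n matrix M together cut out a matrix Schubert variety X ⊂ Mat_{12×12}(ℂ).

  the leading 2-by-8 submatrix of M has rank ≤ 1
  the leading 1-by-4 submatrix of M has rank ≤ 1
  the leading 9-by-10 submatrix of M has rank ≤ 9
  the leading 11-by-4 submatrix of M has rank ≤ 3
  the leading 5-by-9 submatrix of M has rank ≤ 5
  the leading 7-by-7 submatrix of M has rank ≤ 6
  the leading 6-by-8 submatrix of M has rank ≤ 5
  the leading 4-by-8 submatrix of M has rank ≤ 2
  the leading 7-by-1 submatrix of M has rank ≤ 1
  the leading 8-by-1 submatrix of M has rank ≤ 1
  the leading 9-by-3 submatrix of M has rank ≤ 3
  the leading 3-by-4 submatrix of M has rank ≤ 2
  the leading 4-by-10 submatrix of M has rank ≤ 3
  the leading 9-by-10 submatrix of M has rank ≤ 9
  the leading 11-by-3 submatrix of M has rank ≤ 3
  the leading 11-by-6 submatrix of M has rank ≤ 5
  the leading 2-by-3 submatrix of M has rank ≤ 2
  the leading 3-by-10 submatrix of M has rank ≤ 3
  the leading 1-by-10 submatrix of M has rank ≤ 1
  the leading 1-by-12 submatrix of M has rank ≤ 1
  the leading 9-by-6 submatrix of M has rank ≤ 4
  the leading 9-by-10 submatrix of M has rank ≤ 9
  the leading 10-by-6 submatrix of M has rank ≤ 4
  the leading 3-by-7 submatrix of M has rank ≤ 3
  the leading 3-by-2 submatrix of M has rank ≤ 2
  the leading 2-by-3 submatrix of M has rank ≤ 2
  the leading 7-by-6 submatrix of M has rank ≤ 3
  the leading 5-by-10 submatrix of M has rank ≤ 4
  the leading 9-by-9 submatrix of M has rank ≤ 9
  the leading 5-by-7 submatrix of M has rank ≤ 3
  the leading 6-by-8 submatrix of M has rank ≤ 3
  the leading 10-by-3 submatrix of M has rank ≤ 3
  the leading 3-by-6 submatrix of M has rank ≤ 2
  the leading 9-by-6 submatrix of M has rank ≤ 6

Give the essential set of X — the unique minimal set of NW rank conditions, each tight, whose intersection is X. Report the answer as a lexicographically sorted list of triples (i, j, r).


Propagating the 34 rank bounds to every northwest block:

  R[1]: 1  1  1  1  1  1  1  1  1  1  1  1
  R[2]: 1  1  1  1  1  1  1  1  2  2  2  2
  R[3]: 1  2  2  2  2  2  2  2  3  3  3  3
  R[4]: 1  2  2  2  2  2  2  2  3  3  4  4
  R[5]: 1  2  3  3  3  3  3  3  4  4  5  5
  R[6]: 1  2  3  3  3  3  3  3  4  5  6  6
  R[7]: 1  2  3  3  3  3  4  4  5  6  7  7
  R[8]: 1  2  3  3  4  4  5  5  6  7  8  8
  R[9]: 1  2  3  3  4  4  5  6  7  8  9  9
  R[10]: 1  2  3  3  4  4  5  6  7  8  9  10
  R[11]: 1  2  3  3  4  5  6  7  8  9  10  11
  R[12]: 1  2  3  4  5  6  7  8  9  10  11  12

giving w = (1, 9, 2, 11, 3, 10, 7, 5, 8, 12, 6, 4) via Δ²R.

D(w) has 28 cells with 7 SE-corners; essential set:

[(2, 8, 1), (4, 8, 2), (4, 10, 3), (6, 8, 3), (7, 6, 3), (10, 6, 4), (11, 4, 3)]


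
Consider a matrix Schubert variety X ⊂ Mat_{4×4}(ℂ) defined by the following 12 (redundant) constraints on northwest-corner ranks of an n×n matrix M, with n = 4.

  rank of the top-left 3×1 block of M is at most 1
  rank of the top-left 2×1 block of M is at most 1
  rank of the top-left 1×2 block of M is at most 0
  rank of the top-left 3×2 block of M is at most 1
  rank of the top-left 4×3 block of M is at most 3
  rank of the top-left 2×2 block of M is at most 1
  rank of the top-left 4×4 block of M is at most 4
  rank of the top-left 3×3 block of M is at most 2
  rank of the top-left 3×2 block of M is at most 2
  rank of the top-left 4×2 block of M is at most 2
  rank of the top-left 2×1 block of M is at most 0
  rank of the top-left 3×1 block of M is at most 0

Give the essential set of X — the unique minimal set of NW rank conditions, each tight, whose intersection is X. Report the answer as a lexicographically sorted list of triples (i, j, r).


Recovering R(i,j) via the rank-extension bound from the 12 conditions:

  i=1: 0  0  1  1
  i=2: 0  1  2  2
  i=3: 0  1  2  3
  i=4: 1  2  3  4

second differences of R give the permutation w = (3, 2, 4, 1).

ℓ(w)=4; the 2 essential cells (i,j,r):

[(1, 2, 0), (3, 1, 0)]


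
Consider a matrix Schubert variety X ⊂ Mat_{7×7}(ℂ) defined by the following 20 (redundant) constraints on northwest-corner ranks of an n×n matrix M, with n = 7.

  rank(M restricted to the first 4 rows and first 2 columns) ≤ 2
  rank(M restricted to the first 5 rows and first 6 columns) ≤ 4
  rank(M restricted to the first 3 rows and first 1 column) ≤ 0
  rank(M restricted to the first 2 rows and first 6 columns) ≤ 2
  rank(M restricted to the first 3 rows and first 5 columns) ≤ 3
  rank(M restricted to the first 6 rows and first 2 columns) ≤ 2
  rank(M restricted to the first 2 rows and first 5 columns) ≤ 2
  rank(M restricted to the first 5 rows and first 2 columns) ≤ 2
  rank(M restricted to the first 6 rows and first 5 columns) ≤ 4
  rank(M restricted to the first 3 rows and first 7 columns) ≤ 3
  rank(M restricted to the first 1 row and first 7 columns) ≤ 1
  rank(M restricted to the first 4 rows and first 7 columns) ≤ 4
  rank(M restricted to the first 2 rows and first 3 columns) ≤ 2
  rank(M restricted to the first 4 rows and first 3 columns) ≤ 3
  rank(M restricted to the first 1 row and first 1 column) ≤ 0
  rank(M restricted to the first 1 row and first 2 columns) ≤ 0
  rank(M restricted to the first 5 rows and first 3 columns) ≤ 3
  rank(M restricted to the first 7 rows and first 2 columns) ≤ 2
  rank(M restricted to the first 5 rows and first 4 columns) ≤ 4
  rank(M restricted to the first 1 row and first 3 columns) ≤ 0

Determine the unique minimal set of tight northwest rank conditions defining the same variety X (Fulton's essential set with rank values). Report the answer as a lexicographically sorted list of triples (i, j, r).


Propagating the 20 rank bounds to every northwest block:

  R[1]: 0 0 0 1 1 1 1
  R[2]: 0 1 1 2 2 2 2
  R[3]: 0 1 2 3 3 3 3
  R[4]: 1 2 3 4 4 4 4
  R[5]: 1 2 3 4 4 4 5
  R[6]: 1 2 3 4 4 5 6
  R[7]: 1 2 3 4 5 6 7

the unique w with this rank table is (4, 2, 3, 1, 7, 6, 5).

|D(w)|=8, |Ess(w)|=4:

[(1, 3, 0), (3, 1, 0), (5, 6, 4), (6, 5, 4)]


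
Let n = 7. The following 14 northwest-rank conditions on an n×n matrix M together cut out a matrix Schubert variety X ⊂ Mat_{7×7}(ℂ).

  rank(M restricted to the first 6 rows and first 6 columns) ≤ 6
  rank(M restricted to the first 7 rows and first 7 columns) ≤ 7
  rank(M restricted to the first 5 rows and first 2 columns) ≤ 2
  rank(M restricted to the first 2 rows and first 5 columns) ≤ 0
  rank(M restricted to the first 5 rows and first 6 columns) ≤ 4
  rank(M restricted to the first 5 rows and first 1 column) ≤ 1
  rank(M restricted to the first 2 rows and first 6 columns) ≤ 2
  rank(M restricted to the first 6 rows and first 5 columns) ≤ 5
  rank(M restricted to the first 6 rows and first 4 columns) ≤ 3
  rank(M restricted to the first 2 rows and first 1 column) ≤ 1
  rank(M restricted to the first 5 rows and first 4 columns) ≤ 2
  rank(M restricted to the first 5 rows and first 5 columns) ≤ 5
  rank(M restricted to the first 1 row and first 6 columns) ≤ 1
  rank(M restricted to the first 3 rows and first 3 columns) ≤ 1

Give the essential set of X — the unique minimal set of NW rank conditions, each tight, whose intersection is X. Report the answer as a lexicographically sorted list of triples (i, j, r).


The tightest implied rank at each (i,j), from the 14 conditions:

  0  0  0  0  0  1  1
  0  0  0  0  0  1  2
  1  1  1  1  1  2  3
  1  2  2  2  2  3  4
  1  2  2  2  3  4  5
  1  2  3  3  4  5  6
  1  2  3  4  5  6  7

reading off 1-entries of Δ²R: w = (6, 7, 1, 2, 5, 3, 4).

|D(w)|=12, |Ess(w)|=2:

[(2, 5, 0), (5, 4, 2)]


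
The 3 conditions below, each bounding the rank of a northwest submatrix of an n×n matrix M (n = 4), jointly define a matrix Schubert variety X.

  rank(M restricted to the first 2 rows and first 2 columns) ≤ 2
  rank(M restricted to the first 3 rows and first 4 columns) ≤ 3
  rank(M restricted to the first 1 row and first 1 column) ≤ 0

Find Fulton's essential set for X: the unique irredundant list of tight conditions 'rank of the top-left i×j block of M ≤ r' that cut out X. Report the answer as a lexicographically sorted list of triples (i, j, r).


Recovering R(i,j) via the rank-extension bound from the 3 conditions:

  i=1: 0 1 1 1
  i=2: 1 2 2 2
  i=3: 1 2 3 3
  i=4: 1 2 3 4

reading off 1-entries of Δ²R: w = (2, 1, 3, 4).

|D(w)|=1, |Ess(w)|=1:

[(1, 1, 0)]


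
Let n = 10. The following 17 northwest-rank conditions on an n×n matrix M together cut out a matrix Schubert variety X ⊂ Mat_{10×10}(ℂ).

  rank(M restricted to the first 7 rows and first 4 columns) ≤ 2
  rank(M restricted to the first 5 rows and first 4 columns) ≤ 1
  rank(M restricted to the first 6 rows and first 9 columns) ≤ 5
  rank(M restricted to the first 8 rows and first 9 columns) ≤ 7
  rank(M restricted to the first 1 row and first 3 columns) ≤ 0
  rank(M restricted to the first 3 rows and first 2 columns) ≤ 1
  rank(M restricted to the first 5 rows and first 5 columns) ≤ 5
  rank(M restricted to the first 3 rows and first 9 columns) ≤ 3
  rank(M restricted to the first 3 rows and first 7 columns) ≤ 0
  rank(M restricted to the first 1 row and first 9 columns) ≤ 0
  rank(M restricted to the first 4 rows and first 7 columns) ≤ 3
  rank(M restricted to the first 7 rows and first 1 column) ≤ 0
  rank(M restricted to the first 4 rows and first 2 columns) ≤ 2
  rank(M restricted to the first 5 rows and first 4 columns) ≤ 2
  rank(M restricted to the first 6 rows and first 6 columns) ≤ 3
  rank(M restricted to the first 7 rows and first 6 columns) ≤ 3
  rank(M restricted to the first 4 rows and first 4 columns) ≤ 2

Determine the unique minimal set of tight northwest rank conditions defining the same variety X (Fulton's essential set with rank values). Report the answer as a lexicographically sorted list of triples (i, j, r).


Recovering R(i,j) via the rank-extension bound from the 17 conditions:

  i=1: 0 0 0 0 0 0 0 0 0 1
  i=2: 0 0 0 0 0 0 0 1 1 2
  i=3: 0 0 0 0 0 0 0 1 2 3
  i=4: 0 1 1 1 1 1 1 2 3 4
  i=5: 0 1 1 1 2 2 2 3 4 5
  i=6: 0 1 2 2 3 3 3 4 5 6
  i=7: 0 1 2 2 3 3 4 5 6 7
  i=8: 1 2 3 3 4 4 5 6 7 8
  i=9: 1 2 3 4 5 5 6 7 8 9
  i=10: 1 2 3 4 5 6 7 8 9 10

second differences of R give the permutation w = (10, 8, 9, 2, 5, 3, 7, 1, 4, 6).

ℓ(w)=31; the 6 essential cells (i,j,r):

[(1, 9, 0), (3, 7, 0), (5, 4, 1), (7, 1, 0), (7, 4, 2), (7, 6, 3)]
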